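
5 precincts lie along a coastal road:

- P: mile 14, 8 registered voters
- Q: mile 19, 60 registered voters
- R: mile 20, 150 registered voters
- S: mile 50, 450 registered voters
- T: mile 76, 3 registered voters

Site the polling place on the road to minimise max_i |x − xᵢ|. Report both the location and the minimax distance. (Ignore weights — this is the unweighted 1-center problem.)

The 1-center on a line is the midpoint of the two extreme points: leftmost at 14, rightmost at 76.
Optimal location = (14 + 76)/2 = 45; maximum distance = (76 − 14)/2 = 31.

location 45, max distance 31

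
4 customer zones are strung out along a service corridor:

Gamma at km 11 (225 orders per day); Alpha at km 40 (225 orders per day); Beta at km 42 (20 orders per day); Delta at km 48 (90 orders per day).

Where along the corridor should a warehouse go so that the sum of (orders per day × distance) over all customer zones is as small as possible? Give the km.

x = 40

For a sum of weighted absolute distances on a line, the optimum is the weighted median (not the mean). Total weight W = 560; half-weight = 280.
Sort by position and accumulate weight:
  km 11 (Gamma, w=225) → cum 225
  km 40 (Alpha, w=225) → cum 450  ≥ 280 → median here
  km 42 (Beta, w=20) → cum 470
  km 48 (Delta, w=90) → cum 560
Optimal location: km 40.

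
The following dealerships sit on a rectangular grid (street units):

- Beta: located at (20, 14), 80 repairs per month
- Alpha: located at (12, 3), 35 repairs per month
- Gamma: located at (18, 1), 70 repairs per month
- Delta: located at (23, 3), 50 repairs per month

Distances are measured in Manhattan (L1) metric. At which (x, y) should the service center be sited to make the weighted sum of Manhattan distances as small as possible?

Manhattan distance separates: Σwᵢ(|x−xᵢ|+|y−yᵢ|) = Σwᵢ|x−xᵢ| + Σwᵢ|y−yᵢ|, so x and y are optimised independently as 1-D weighted medians.
Total weight W = 235; half = 117.5.
x-coordinate, sorted with cumulative weight:
  x=12 (Alpha, w=35) cum 35
  x=18 (Gamma, w=70) cum 105
  x=20 (Beta, w=80) cum 185  ← median
  x=23 (Delta, w=50) cum 235
⇒ x* = 20
y-coordinate, sorted with cumulative weight:
  y=1 (Gamma, w=70) cum 70
  y=3 (Alpha, w=35) cum 105
  y=3 (Delta, w=50) cum 155  ← median
  y=14 (Beta, w=80) cum 235
⇒ y* = 3

(20, 3)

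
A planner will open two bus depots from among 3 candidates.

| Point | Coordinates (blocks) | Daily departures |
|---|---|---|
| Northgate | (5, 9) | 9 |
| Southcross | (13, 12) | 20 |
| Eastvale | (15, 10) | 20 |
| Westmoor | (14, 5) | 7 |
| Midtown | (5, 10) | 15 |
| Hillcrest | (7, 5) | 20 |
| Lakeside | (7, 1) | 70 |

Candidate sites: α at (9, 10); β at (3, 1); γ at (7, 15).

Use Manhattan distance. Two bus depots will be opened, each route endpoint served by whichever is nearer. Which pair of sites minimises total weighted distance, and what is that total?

Evaluate every pair (each demand assigned to the nearer of the two):
  {α, β}: total = 835
  {β, γ}: total = 1162
  {α, γ}: total = 1325
Best pair: {α, β} with total 835.

{α, β}, total 835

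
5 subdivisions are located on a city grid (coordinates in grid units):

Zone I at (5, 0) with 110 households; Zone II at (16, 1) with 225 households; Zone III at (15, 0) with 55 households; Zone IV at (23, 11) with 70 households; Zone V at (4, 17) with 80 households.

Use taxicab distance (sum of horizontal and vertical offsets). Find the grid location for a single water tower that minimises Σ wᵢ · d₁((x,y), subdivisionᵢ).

(16, 1)

Manhattan distance separates: Σwᵢ(|x−xᵢ|+|y−yᵢ|) = Σwᵢ|x−xᵢ| + Σwᵢ|y−yᵢ|, so x and y are optimised independently as 1-D weighted medians.
Total weight W = 540; half = 270.
x-coordinate, sorted with cumulative weight:
  x=4 (Zone V, w=80) cum 80
  x=5 (Zone I, w=110) cum 190
  x=15 (Zone III, w=55) cum 245
  x=16 (Zone II, w=225) cum 470  ← median
  x=23 (Zone IV, w=70) cum 540
⇒ x* = 16
y-coordinate, sorted with cumulative weight:
  y=0 (Zone I, w=110) cum 110
  y=0 (Zone III, w=55) cum 165
  y=1 (Zone II, w=225) cum 390  ← median
  y=11 (Zone IV, w=70) cum 460
  y=17 (Zone V, w=80) cum 540
⇒ y* = 1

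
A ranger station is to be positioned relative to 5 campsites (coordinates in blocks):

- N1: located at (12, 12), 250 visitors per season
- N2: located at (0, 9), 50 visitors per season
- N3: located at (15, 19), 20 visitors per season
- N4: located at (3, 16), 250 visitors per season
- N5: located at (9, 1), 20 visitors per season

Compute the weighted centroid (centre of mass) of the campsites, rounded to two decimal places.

(7.17, 13.31)

The minimiser of Σwᵢ‖p−pᵢ‖² is the weighted centroid p* = (Σwᵢpᵢ)/(Σwᵢ).
Σwᵢ = 590.
Σwᵢxᵢ = 250·12 + 50·0 + 20·15 + 250·3 + 20·9 = 4230.
Σwᵢyᵢ = 250·12 + 50·9 + 20·19 + 250·16 + 20·1 = 7850.
x* = 4230/590 = 7.17, y* = 7850/590 = 13.31.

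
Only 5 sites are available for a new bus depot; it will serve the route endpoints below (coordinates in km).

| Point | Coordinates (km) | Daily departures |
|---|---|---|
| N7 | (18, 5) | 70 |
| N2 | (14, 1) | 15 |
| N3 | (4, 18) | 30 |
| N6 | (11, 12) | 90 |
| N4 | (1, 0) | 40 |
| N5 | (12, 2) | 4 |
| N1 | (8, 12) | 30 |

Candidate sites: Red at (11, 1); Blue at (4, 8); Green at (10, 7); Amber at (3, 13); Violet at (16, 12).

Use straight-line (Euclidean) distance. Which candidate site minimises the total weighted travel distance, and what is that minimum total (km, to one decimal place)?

Green, total 2159.4 km

Total weighted distance at each candidate:
  Red (11, 1): total = 2900.6
  Blue (4, 8): total = 2762.4
  Green (10, 7): total = 2159.4
  Amber (3, 13): total = 3048.7
  Violet (16, 12): total = 2581.3
Minimum is at Green with total 2159.4 km.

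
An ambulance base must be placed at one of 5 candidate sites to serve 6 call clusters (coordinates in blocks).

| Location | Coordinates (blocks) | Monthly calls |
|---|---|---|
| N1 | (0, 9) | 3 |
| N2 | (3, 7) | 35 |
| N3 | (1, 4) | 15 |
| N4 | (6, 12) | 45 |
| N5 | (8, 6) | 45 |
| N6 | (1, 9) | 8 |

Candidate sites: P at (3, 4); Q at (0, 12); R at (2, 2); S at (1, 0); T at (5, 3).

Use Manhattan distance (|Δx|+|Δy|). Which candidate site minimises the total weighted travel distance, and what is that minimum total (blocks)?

Total weighted distance at each candidate:
  P (3, 4): total = 1025
  Q (0, 12): total = 1356
  R (2, 2): total = 1426
  S (1, 0): total = 1827
  T (5, 3): total = 1118
Minimum is at P with total 1025 blocks.

P, total 1025 blocks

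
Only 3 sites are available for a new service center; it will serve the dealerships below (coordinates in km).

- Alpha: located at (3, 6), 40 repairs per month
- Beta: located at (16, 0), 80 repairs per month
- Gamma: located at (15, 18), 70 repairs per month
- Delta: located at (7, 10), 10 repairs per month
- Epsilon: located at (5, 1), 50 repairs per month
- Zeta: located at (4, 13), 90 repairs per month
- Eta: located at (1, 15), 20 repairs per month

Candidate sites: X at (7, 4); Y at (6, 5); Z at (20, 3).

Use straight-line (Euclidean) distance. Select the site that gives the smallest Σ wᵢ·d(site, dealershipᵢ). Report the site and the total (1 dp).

Y, total 3350.6 km

Total weighted distance at each candidate:
  X (7, 4): total = 3440.2
  Y (6, 5): total = 3350.6
  Z (20, 3): total = 5249.2
Minimum is at Y with total 3350.6 km.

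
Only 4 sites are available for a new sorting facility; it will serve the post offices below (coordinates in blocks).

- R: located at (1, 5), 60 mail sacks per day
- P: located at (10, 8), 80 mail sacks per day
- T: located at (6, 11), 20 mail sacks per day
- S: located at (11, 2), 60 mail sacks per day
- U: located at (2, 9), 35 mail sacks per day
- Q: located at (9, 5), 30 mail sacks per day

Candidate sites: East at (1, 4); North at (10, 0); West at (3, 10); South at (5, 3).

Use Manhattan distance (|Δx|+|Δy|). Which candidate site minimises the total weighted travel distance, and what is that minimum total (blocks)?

Total weighted distance at each candidate:
  East (1, 4): total = 2540
  North (10, 0): total = 2735
  West (3, 10): total = 2580
  South (5, 3): total = 2255
Minimum is at South with total 2255 blocks.

South, total 2255 blocks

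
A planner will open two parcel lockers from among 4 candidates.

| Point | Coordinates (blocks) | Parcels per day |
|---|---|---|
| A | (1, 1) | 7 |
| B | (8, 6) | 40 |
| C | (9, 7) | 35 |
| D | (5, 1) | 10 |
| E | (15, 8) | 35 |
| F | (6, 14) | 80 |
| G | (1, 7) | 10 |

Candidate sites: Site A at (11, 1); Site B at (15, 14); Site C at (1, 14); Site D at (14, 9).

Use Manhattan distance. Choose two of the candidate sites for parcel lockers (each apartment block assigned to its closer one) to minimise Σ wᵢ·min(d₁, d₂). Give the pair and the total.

Evaluate every pair (each demand assigned to the nearer of the two):
  {Site C, Site D}: total = 1406
  {Site A, Site C}: total = 1585
  {Site A, Site B}: total = 1820
  {Site B, Site D}: total = 1862
  {Site A, Site D}: total = 1955
  {Site B, Site C}: total = 1996
Best pair: {Site C, Site D} with total 1406.

{Site C, Site D}, total 1406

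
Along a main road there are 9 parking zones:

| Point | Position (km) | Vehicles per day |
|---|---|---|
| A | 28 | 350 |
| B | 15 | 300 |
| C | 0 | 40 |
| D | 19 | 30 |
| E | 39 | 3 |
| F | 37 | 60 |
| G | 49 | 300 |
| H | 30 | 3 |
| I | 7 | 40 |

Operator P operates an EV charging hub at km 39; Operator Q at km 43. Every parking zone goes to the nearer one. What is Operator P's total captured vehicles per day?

826

The indifferent point is the midpoint (39+43)/2 = 41; parking zones left of it (closer to Operator P at 39) go to Operator P, those right go to Operator Q.
  C at 0 (w=40) → Operator P
  I at 7 (w=40) → Operator P
  B at 15 (w=300) → Operator P
  D at 19 (w=30) → Operator P
  A at 28 (w=350) → Operator P
  H at 30 (w=3) → Operator P
  F at 37 (w=60) → Operator P
  E at 39 (w=3) → Operator P
  G at 49 (w=300) → Operator Q
Operator P captures 826; Operator Q captures 300.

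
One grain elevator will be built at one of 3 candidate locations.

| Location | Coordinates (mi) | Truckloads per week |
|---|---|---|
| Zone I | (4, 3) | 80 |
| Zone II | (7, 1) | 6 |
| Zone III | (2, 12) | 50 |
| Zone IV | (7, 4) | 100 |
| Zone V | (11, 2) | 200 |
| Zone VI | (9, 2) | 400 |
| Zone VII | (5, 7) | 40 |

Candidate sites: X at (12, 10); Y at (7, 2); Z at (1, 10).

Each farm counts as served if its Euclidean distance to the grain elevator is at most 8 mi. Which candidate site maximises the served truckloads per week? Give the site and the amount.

Y, covering 826

Coverage radius r = 8 mi; a point is covered iff (Δx)²+(Δy)² ≤ 8² = 64.
  X (12, 10): covers {Zone IV, Zone VII} → 140
  Y (7, 2): covers {Zone I, Zone II, Zone IV, Zone V, Zone VI, Zone VII} → 826
  Z (1, 10): covers {Zone I, Zone III, Zone VII} → 170
Maximum coverage at Y: 826 truckloads per week.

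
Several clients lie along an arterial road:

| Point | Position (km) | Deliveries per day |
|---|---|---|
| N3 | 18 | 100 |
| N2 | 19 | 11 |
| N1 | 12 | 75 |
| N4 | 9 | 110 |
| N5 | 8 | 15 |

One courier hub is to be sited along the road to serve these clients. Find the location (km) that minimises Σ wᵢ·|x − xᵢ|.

For a sum of weighted absolute distances on a line, the optimum is the weighted median (not the mean). Total weight W = 311; half-weight = 155.5.
Sort by position and accumulate weight:
  km 8 (N5, w=15) → cum 15
  km 9 (N4, w=110) → cum 125
  km 12 (N1, w=75) → cum 200  ≥ 155.5 → median here
  km 18 (N3, w=100) → cum 300
  km 19 (N2, w=11) → cum 311
Optimal location: km 12.

x = 12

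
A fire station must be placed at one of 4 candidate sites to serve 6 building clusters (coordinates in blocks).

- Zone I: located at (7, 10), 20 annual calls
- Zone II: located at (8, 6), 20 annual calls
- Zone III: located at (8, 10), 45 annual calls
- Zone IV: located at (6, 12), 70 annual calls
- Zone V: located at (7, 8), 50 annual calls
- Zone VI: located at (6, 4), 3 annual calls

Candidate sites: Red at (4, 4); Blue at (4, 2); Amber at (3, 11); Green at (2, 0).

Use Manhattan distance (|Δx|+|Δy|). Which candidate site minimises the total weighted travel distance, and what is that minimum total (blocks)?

Amber, total 1230 blocks

Total weighted distance at each candidate:
  Red (4, 4): total = 1806
  Blue (4, 2): total = 2222
  Amber (3, 11): total = 1230
  Green (2, 0): total = 3054
Minimum is at Amber with total 1230 blocks.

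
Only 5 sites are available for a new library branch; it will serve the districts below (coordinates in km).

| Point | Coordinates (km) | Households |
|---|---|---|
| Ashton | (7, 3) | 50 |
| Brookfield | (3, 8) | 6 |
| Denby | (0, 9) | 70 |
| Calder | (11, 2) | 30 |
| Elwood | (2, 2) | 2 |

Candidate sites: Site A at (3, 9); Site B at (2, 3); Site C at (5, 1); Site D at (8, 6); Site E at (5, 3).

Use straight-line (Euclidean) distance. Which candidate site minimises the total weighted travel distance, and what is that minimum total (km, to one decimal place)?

Total weighted distance at each candidate:
  Site A (3, 9): total = 909.6
  Site B (2, 3): total = 997.0
  Site C (5, 1): total = 1034.3
  Site D (8, 6): total = 952.9
  Site E (5, 3): total = 867.8
Minimum is at Site E with total 867.8 km.

Site E, total 867.8 km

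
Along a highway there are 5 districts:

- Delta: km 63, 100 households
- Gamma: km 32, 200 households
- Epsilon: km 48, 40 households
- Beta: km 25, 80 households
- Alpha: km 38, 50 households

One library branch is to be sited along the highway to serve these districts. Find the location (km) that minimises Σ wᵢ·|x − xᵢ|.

x = 32

For a sum of weighted absolute distances on a line, the optimum is the weighted median (not the mean). Total weight W = 470; half-weight = 235.
Sort by position and accumulate weight:
  km 25 (Beta, w=80) → cum 80
  km 32 (Gamma, w=200) → cum 280  ≥ 235 → median here
  km 38 (Alpha, w=50) → cum 330
  km 48 (Epsilon, w=40) → cum 370
  km 63 (Delta, w=100) → cum 470
Optimal location: km 32.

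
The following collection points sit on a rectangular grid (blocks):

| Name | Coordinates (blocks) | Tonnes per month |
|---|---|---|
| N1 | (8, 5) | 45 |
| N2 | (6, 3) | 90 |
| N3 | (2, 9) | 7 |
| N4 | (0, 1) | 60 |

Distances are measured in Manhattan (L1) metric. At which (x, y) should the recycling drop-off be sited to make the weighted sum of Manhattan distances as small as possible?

(6, 3)

Manhattan distance separates: Σwᵢ(|x−xᵢ|+|y−yᵢ|) = Σwᵢ|x−xᵢ| + Σwᵢ|y−yᵢ|, so x and y are optimised independently as 1-D weighted medians.
Total weight W = 202; half = 101.
x-coordinate, sorted with cumulative weight:
  x=0 (N4, w=60) cum 60
  x=2 (N3, w=7) cum 67
  x=6 (N2, w=90) cum 157  ← median
  x=8 (N1, w=45) cum 202
⇒ x* = 6
y-coordinate, sorted with cumulative weight:
  y=1 (N4, w=60) cum 60
  y=3 (N2, w=90) cum 150  ← median
  y=5 (N1, w=45) cum 195
  y=9 (N3, w=7) cum 202
⇒ y* = 3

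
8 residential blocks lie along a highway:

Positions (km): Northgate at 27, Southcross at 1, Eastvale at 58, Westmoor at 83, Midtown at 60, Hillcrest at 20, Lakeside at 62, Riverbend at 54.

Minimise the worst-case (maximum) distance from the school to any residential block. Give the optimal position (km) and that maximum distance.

The 1-center on a line is the midpoint of the two extreme points: leftmost at 1, rightmost at 83.
Optimal location = (1 + 83)/2 = 42; maximum distance = (83 − 1)/2 = 41.

location 42, max distance 41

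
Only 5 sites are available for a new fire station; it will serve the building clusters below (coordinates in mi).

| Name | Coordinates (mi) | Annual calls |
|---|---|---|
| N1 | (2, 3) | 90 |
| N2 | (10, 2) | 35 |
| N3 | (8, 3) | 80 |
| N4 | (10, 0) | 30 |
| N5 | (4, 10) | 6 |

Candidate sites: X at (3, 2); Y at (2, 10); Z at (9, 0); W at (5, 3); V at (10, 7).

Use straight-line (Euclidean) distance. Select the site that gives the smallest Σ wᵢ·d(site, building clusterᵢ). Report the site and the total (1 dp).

W, total 905.8 mi

Total weighted distance at each candidate:
  X (3, 2): total = 1047.0
  Y (2, 10): total = 2159.7
  Z (9, 0): total = 1113.7
  W (5, 3): total = 905.8
  V (10, 7): total = 1588.0
Minimum is at W with total 905.8 mi.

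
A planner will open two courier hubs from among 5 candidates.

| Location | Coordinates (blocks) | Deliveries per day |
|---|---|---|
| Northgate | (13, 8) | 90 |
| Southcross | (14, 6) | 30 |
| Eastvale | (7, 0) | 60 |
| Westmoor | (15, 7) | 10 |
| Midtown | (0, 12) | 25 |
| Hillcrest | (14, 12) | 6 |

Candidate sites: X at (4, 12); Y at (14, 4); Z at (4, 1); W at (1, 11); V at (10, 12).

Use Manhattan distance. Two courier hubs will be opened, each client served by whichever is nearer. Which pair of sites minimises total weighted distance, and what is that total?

Evaluate every pair (each demand assigned to the nearer of the two):
  {Y, Z}: total = 1213
  {Y, W}: total = 1308
  {X, Y}: total = 1358
  {Y, V}: total = 1484
  {Z, V}: total = 1544
  {W, V}: total = 2004
  {X, V}: total = 2054
  {X, Z}: total = 2180
  {Z, W}: total = 2344
  {X, W}: total = 2820
Best pair: {Y, Z} with total 1213.

{Y, Z}, total 1213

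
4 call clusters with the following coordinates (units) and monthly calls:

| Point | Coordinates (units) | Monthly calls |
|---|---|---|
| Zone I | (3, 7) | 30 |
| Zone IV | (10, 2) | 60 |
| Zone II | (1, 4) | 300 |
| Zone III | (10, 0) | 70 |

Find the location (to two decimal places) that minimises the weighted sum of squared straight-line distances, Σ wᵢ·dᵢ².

(3.67, 3.33)

The minimiser of Σwᵢ‖p−pᵢ‖² is the weighted centroid p* = (Σwᵢpᵢ)/(Σwᵢ).
Σwᵢ = 460.
Σwᵢxᵢ = 30·3 + 60·10 + 300·1 + 70·10 = 1690.
Σwᵢyᵢ = 30·7 + 60·2 + 300·4 + 70·0 = 1530.
x* = 1690/460 = 3.67, y* = 1530/460 = 3.33.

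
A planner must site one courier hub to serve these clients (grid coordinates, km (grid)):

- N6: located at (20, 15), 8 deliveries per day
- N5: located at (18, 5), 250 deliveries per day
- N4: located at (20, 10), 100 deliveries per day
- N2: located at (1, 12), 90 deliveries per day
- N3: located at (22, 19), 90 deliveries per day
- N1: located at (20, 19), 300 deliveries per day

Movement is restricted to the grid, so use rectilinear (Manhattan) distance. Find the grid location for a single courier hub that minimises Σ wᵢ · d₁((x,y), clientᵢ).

Manhattan distance separates: Σwᵢ(|x−xᵢ|+|y−yᵢ|) = Σwᵢ|x−xᵢ| + Σwᵢ|y−yᵢ|, so x and y are optimised independently as 1-D weighted medians.
Total weight W = 838; half = 419.
x-coordinate, sorted with cumulative weight:
  x=1 (N2, w=90) cum 90
  x=18 (N5, w=250) cum 340
  x=20 (N6, w=8) cum 348
  x=20 (N4, w=100) cum 448  ← median
  x=20 (N1, w=300) cum 748
  x=22 (N3, w=90) cum 838
⇒ x* = 20
y-coordinate, sorted with cumulative weight:
  y=5 (N5, w=250) cum 250
  y=10 (N4, w=100) cum 350
  y=12 (N2, w=90) cum 440  ← median
  y=15 (N6, w=8) cum 448
  y=19 (N3, w=90) cum 538
  y=19 (N1, w=300) cum 838
⇒ y* = 12

(20, 12)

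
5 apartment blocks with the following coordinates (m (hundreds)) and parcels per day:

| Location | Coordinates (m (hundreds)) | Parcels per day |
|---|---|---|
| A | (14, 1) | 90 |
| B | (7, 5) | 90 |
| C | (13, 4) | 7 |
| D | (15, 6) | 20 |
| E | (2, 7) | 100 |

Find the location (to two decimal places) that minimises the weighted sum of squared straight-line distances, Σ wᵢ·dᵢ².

The minimiser of Σwᵢ‖p−pᵢ‖² is the weighted centroid p* = (Σwᵢpᵢ)/(Σwᵢ).
Σwᵢ = 307.
Σwᵢxᵢ = 90·14 + 90·7 + 7·13 + 20·15 + 100·2 = 2481.
Σwᵢyᵢ = 90·1 + 90·5 + 7·4 + 20·6 + 100·7 = 1388.
x* = 2481/307 = 8.08, y* = 1388/307 = 4.52.

(8.08, 4.52)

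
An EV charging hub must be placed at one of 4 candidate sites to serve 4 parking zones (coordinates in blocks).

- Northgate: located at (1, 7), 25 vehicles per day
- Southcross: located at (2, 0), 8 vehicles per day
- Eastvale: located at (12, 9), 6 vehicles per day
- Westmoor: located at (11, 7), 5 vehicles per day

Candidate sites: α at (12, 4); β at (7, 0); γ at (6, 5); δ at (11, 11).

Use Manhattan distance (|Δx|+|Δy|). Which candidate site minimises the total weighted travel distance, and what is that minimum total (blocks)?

γ, total 342 blocks

Total weighted distance at each candidate:
  α (12, 4): total = 512
  β (7, 0): total = 504
  γ (6, 5): total = 342
  δ (11, 11): total = 548
Minimum is at γ with total 342 blocks.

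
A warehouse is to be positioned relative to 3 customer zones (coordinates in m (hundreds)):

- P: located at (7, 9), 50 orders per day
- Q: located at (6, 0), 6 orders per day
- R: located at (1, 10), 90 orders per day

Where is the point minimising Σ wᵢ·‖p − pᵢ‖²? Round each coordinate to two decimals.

(3.26, 9.25)

The minimiser of Σwᵢ‖p−pᵢ‖² is the weighted centroid p* = (Σwᵢpᵢ)/(Σwᵢ).
Σwᵢ = 146.
Σwᵢxᵢ = 50·7 + 6·6 + 90·1 = 476.
Σwᵢyᵢ = 50·9 + 6·0 + 90·10 = 1350.
x* = 476/146 = 3.26, y* = 1350/146 = 9.25.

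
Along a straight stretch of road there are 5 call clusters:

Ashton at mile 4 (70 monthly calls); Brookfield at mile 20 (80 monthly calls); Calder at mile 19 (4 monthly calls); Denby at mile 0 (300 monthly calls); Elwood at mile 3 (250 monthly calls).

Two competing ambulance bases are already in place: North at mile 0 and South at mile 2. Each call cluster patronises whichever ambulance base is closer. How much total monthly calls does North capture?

300

The indifferent point is the midpoint (0+2)/2 = 1; call clusters left of it (closer to North at 0) go to North, those right go to South.
  Denby at 0 (w=300) → North
  Elwood at 3 (w=250) → South
  Ashton at 4 (w=70) → South
  Calder at 19 (w=4) → South
  Brookfield at 20 (w=80) → South
North captures 300; South captures 404.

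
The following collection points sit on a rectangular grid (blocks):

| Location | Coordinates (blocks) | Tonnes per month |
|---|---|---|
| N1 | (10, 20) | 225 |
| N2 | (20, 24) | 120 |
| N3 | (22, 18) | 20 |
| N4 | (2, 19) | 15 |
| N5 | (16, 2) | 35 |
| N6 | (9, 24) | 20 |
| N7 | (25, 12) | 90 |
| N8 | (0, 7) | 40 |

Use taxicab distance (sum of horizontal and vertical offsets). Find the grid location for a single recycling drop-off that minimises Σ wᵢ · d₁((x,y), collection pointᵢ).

Manhattan distance separates: Σwᵢ(|x−xᵢ|+|y−yᵢ|) = Σwᵢ|x−xᵢ| + Σwᵢ|y−yᵢ|, so x and y are optimised independently as 1-D weighted medians.
Total weight W = 565; half = 282.5.
x-coordinate, sorted with cumulative weight:
  x=0 (N8, w=40) cum 40
  x=2 (N4, w=15) cum 55
  x=9 (N6, w=20) cum 75
  x=10 (N1, w=225) cum 300  ← median
  x=16 (N5, w=35) cum 335
  x=20 (N2, w=120) cum 455
  x=22 (N3, w=20) cum 475
  x=25 (N7, w=90) cum 565
⇒ x* = 10
y-coordinate, sorted with cumulative weight:
  y=2 (N5, w=35) cum 35
  y=7 (N8, w=40) cum 75
  y=12 (N7, w=90) cum 165
  y=18 (N3, w=20) cum 185
  y=19 (N4, w=15) cum 200
  y=20 (N1, w=225) cum 425  ← median
  y=24 (N2, w=120) cum 545
  y=24 (N6, w=20) cum 565
⇒ y* = 20

(10, 20)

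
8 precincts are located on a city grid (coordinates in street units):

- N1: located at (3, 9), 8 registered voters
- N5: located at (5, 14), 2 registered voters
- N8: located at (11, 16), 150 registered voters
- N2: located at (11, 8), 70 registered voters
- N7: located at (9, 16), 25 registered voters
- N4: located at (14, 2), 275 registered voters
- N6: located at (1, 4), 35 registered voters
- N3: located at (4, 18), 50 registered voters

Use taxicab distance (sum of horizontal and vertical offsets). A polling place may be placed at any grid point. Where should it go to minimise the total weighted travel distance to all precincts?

(11, 4)

Manhattan distance separates: Σwᵢ(|x−xᵢ|+|y−yᵢ|) = Σwᵢ|x−xᵢ| + Σwᵢ|y−yᵢ|, so x and y are optimised independently as 1-D weighted medians.
Total weight W = 615; half = 307.5.
x-coordinate, sorted with cumulative weight:
  x=1 (N6, w=35) cum 35
  x=3 (N1, w=8) cum 43
  x=4 (N3, w=50) cum 93
  x=5 (N5, w=2) cum 95
  x=9 (N7, w=25) cum 120
  x=11 (N8, w=150) cum 270
  x=11 (N2, w=70) cum 340  ← median
  x=14 (N4, w=275) cum 615
⇒ x* = 11
y-coordinate, sorted with cumulative weight:
  y=2 (N4, w=275) cum 275
  y=4 (N6, w=35) cum 310  ← median
  y=8 (N2, w=70) cum 380
  y=9 (N1, w=8) cum 388
  y=14 (N5, w=2) cum 390
  y=16 (N8, w=150) cum 540
  y=16 (N7, w=25) cum 565
  y=18 (N3, w=50) cum 615
⇒ y* = 4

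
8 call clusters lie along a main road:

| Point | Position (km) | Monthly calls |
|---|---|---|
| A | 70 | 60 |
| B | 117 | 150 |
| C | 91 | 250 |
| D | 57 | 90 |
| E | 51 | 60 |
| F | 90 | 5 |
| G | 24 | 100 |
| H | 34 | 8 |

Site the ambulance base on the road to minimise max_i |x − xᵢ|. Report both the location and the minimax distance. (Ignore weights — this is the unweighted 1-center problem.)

location 70.5, max distance 46.5

The 1-center on a line is the midpoint of the two extreme points: leftmost at 24, rightmost at 117.
Optimal location = (24 + 117)/2 = 70.5; maximum distance = (117 − 24)/2 = 46.5.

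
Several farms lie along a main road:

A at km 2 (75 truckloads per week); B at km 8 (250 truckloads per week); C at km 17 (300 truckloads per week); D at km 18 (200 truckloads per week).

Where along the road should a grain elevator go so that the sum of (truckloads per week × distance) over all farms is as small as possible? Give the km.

x = 17

For a sum of weighted absolute distances on a line, the optimum is the weighted median (not the mean). Total weight W = 825; half-weight = 412.5.
Sort by position and accumulate weight:
  km 2 (A, w=75) → cum 75
  km 8 (B, w=250) → cum 325
  km 17 (C, w=300) → cum 625  ≥ 412.5 → median here
  km 18 (D, w=200) → cum 825
Optimal location: km 17.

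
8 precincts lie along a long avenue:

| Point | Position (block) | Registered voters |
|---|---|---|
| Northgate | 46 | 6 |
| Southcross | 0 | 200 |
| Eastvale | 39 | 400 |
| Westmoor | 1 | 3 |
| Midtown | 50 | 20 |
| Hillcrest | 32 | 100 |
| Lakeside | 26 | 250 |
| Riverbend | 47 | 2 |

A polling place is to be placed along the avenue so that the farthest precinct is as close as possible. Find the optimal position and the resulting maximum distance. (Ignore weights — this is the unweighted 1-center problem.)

The 1-center on a line is the midpoint of the two extreme points: leftmost at 0, rightmost at 50.
Optimal location = (0 + 50)/2 = 25; maximum distance = (50 − 0)/2 = 25.

location 25, max distance 25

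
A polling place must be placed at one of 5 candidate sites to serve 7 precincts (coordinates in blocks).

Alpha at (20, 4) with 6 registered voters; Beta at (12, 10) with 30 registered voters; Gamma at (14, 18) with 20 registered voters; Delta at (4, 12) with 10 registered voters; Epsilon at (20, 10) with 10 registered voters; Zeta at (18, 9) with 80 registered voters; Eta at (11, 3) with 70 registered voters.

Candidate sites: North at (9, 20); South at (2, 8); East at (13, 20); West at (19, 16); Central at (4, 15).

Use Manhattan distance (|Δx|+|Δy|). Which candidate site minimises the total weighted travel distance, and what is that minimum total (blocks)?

West, total 2978 blocks

Total weighted distance at each candidate:
  North (9, 20): total = 3962
  South (2, 8): total = 3532
  East (13, 20): total = 3478
  West (19, 16): total = 2978
  Central (4, 15): total = 3982
Minimum is at West with total 2978 blocks.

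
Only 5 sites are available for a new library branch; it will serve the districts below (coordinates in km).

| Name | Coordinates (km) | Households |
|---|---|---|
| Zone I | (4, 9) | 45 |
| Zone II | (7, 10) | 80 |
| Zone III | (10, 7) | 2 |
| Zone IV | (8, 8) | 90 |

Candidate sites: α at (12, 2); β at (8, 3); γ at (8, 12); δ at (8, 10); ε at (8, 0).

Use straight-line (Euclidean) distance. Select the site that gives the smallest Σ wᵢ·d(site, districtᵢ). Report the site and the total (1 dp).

δ, total 452.8 km

Total weighted distance at each candidate:
  α (12, 2): total = 1892.8
  β (8, 3): total = 1349.1
  γ (8, 12): total = 774.7
  δ (8, 10): total = 452.8
  ε (8, 0): total = 1981.7
Minimum is at δ with total 452.8 km.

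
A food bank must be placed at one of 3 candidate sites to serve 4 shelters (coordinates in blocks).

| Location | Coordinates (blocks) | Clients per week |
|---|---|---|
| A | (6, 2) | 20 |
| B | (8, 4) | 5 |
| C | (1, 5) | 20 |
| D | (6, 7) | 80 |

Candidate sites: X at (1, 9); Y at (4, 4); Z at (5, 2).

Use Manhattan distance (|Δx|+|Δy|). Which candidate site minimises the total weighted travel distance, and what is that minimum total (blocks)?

Total weighted distance at each candidate:
  X (1, 9): total = 940
  Y (4, 4): total = 580
  Z (5, 2): total = 665
Minimum is at Y with total 580 blocks.

Y, total 580 blocks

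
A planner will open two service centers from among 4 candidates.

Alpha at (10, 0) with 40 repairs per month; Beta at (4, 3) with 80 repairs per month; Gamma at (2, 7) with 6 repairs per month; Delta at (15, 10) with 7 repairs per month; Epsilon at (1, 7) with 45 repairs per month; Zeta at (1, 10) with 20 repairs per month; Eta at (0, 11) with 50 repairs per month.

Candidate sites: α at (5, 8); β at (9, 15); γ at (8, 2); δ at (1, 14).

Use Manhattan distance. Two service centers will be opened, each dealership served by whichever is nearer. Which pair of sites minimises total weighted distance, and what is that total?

{γ, δ}, total 1308

Evaluate every pair (each demand assigned to the nearer of the two):
  {γ, δ}: total = 1308
  {α, γ}: total = 1413
  {α, δ}: total = 1613
  {α, β}: total = 1846
  {β, γ}: total = 2153
  {β, δ}: total = 2480
Best pair: {γ, δ} with total 1308.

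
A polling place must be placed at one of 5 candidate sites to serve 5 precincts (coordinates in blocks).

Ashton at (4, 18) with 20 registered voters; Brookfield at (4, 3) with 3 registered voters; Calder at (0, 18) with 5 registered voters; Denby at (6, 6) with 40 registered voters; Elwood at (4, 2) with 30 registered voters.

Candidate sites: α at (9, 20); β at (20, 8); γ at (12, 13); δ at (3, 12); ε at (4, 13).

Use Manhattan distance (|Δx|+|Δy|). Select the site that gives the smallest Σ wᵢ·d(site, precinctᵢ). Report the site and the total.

Total weighted distance at each candidate:
  α (9, 20): total = 1631
  β (20, 8): total = 2033
  γ (12, 13): total = 1489
  δ (3, 12): total = 905
  ε (4, 13): total = 865
Minimum is at ε with total 865 blocks.

ε, total 865 blocks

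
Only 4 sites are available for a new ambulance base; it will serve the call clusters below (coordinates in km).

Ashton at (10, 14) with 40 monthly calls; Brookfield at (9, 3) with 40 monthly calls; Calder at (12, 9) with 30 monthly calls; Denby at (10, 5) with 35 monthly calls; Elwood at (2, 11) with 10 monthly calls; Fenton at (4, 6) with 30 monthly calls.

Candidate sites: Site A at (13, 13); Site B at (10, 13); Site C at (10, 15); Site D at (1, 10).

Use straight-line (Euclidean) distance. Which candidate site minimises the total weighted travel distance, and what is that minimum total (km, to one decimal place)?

Site B, total 1215.2 km

Total weighted distance at each candidate:
  Site A (13, 13): total = 1433.9
  Site B (10, 13): total = 1215.2
  Site C (10, 15): total = 1475.3
  Site D (1, 10): total = 1675.0
Minimum is at Site B with total 1215.2 km.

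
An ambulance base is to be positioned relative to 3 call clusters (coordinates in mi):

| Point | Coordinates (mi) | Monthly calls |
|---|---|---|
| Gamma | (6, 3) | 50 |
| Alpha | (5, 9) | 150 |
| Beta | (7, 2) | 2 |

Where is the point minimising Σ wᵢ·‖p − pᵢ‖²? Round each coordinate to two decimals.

(5.27, 7.45)

The minimiser of Σwᵢ‖p−pᵢ‖² is the weighted centroid p* = (Σwᵢpᵢ)/(Σwᵢ).
Σwᵢ = 202.
Σwᵢxᵢ = 50·6 + 150·5 + 2·7 = 1064.
Σwᵢyᵢ = 50·3 + 150·9 + 2·2 = 1504.
x* = 1064/202 = 5.27, y* = 1504/202 = 7.45.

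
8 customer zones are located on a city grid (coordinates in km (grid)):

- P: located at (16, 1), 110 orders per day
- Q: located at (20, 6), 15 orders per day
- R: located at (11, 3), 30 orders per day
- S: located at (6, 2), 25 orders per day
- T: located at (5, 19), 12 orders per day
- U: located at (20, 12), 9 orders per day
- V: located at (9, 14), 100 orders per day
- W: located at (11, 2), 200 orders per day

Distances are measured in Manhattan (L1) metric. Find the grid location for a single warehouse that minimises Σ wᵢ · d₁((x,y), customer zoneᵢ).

(11, 2)

Manhattan distance separates: Σwᵢ(|x−xᵢ|+|y−yᵢ|) = Σwᵢ|x−xᵢ| + Σwᵢ|y−yᵢ|, so x and y are optimised independently as 1-D weighted medians.
Total weight W = 501; half = 250.5.
x-coordinate, sorted with cumulative weight:
  x=5 (T, w=12) cum 12
  x=6 (S, w=25) cum 37
  x=9 (V, w=100) cum 137
  x=11 (R, w=30) cum 167
  x=11 (W, w=200) cum 367  ← median
  x=16 (P, w=110) cum 477
  x=20 (Q, w=15) cum 492
  x=20 (U, w=9) cum 501
⇒ x* = 11
y-coordinate, sorted with cumulative weight:
  y=1 (P, w=110) cum 110
  y=2 (S, w=25) cum 135
  y=2 (W, w=200) cum 335  ← median
  y=3 (R, w=30) cum 365
  y=6 (Q, w=15) cum 380
  y=12 (U, w=9) cum 389
  y=14 (V, w=100) cum 489
  y=19 (T, w=12) cum 501
⇒ y* = 2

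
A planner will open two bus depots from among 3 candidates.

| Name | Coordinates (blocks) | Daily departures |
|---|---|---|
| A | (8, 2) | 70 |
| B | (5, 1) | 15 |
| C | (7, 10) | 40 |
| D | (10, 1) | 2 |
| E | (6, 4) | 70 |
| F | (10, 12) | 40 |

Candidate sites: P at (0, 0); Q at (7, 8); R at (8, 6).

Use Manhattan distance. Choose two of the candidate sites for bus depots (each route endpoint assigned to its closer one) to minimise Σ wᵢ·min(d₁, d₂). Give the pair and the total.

Evaluate every pair (each demand assigned to the nearer of the two):
  {Q, R}: total = 1054
  {P, R}: total = 1184
  {P, Q}: total = 1310
Best pair: {Q, R} with total 1054.

{Q, R}, total 1054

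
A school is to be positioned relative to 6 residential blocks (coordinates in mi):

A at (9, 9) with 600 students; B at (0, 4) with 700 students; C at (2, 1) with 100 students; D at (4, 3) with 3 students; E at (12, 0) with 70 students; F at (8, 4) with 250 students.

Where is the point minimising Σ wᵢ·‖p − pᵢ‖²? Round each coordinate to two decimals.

(4.91, 5.40)

The minimiser of Σwᵢ‖p−pᵢ‖² is the weighted centroid p* = (Σwᵢpᵢ)/(Σwᵢ).
Σwᵢ = 1723.
Σwᵢxᵢ = 600·9 + 700·0 + 100·2 + 3·4 + 70·12 + 250·8 = 8452.
Σwᵢyᵢ = 600·9 + 700·4 + 100·1 + 3·3 + 70·0 + 250·4 = 9309.
x* = 8452/1723 = 4.91, y* = 9309/1723 = 5.40.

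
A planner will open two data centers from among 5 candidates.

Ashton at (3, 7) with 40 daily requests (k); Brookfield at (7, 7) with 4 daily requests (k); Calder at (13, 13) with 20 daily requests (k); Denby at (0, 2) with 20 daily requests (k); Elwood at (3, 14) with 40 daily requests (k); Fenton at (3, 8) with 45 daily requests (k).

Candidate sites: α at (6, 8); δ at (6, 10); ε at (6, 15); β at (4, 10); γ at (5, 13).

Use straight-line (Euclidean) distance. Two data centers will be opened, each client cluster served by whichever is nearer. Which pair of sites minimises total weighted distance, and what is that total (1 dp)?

Evaluate every pair (each demand assigned to the nearer of the two):
  {β, γ}: total = 672.4
  {α, γ}: total = 686.3
  {ε, β}: total = 695.1
  {α, ε}: total = 708.9
  {δ, β}: total = 735.9
  {α, β}: total = 739.4
  {δ, γ}: total = 786.4
  {α, δ}: total = 789.2
  {δ, ε}: total = 816.7
  {ε, γ}: total = 997.3
Best pair: {β, γ} with total 672.4.

{β, γ}, total 672.4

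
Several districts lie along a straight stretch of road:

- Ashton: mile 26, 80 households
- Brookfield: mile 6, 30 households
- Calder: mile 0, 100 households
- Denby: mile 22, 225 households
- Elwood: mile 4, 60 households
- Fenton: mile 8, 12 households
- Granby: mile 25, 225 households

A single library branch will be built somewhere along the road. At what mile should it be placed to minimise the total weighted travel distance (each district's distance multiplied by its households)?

For a sum of weighted absolute distances on a line, the optimum is the weighted median (not the mean). Total weight W = 732; half-weight = 366.
Sort by position and accumulate weight:
  mile 0 (Calder, w=100) → cum 100
  mile 4 (Elwood, w=60) → cum 160
  mile 6 (Brookfield, w=30) → cum 190
  mile 8 (Fenton, w=12) → cum 202
  mile 22 (Denby, w=225) → cum 427  ≥ 366 → median here
  mile 25 (Granby, w=225) → cum 652
  mile 26 (Ashton, w=80) → cum 732
Optimal location: mile 22.

x = 22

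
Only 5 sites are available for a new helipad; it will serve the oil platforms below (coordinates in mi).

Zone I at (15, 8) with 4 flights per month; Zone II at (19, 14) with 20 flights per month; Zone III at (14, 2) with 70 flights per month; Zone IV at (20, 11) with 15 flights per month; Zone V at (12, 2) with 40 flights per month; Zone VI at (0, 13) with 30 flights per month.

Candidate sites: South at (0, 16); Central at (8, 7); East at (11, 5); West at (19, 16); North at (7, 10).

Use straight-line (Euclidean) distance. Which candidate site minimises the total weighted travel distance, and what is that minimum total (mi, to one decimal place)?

Total weighted distance at each candidate:
  South (0, 16): total = 2972.8
  Central (8, 7): total = 1581.6
  East (11, 5): total = 1254.6
  West (19, 16): total = 2396.0
  North (7, 10): total = 1831.5
Minimum is at East with total 1254.6 mi.

East, total 1254.6 mi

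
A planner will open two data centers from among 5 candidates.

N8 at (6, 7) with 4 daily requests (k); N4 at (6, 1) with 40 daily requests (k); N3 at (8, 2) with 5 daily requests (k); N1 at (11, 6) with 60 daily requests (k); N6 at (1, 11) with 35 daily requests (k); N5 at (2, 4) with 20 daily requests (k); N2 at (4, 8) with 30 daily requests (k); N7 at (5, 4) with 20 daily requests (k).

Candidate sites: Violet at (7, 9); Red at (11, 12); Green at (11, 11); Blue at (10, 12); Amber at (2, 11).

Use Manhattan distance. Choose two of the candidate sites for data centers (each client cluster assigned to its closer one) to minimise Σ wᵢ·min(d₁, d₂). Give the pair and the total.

{Violet, Amber}, total 1267

Evaluate every pair (each demand assigned to the nearer of the two):
  {Violet, Amber}: total = 1267
  {Violet, Green}: total = 1452
  {Green, Amber}: total = 1477
  {Violet, Red}: total = 1512
  {Red, Amber}: total = 1542
  {Violet, Blue}: total = 1572
  {Blue, Amber}: total = 1597
  {Red, Green}: total = 2226
  {Green, Blue}: total = 2226
  {Red, Blue}: total = 2286
Best pair: {Violet, Amber} with total 1267.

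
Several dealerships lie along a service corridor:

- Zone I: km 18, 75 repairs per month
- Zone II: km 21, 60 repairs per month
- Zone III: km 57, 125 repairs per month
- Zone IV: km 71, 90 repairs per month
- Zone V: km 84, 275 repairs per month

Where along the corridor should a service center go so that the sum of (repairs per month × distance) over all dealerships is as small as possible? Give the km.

For a sum of weighted absolute distances on a line, the optimum is the weighted median (not the mean). Total weight W = 625; half-weight = 312.5.
Sort by position and accumulate weight:
  km 18 (Zone I, w=75) → cum 75
  km 21 (Zone II, w=60) → cum 135
  km 57 (Zone III, w=125) → cum 260
  km 71 (Zone IV, w=90) → cum 350  ≥ 312.5 → median here
  km 84 (Zone V, w=275) → cum 625
Optimal location: km 71.

x = 71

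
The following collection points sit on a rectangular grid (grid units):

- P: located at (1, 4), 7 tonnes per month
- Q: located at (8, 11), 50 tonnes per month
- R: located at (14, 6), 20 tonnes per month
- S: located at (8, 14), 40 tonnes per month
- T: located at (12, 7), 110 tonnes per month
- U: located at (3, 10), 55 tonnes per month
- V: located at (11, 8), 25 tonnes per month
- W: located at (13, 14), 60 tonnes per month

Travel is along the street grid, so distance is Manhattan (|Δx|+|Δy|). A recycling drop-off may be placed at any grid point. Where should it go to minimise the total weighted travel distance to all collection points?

(12, 10)

Manhattan distance separates: Σwᵢ(|x−xᵢ|+|y−yᵢ|) = Σwᵢ|x−xᵢ| + Σwᵢ|y−yᵢ|, so x and y are optimised independently as 1-D weighted medians.
Total weight W = 367; half = 183.5.
x-coordinate, sorted with cumulative weight:
  x=1 (P, w=7) cum 7
  x=3 (U, w=55) cum 62
  x=8 (Q, w=50) cum 112
  x=8 (S, w=40) cum 152
  x=11 (V, w=25) cum 177
  x=12 (T, w=110) cum 287  ← median
  x=13 (W, w=60) cum 347
  x=14 (R, w=20) cum 367
⇒ x* = 12
y-coordinate, sorted with cumulative weight:
  y=4 (P, w=7) cum 7
  y=6 (R, w=20) cum 27
  y=7 (T, w=110) cum 137
  y=8 (V, w=25) cum 162
  y=10 (U, w=55) cum 217  ← median
  y=11 (Q, w=50) cum 267
  y=14 (S, w=40) cum 307
  y=14 (W, w=60) cum 367
⇒ y* = 10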